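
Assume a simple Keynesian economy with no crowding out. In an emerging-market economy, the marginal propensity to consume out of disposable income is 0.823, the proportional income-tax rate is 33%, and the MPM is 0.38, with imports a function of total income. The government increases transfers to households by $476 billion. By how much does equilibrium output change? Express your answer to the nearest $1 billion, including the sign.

The transfer change shifts disposable income by +$476 billion, so first-round consumption changes by c·ΔTR = 0.823 × (+$476 billion) = +$391.748 billion.
Expenditure multiplier = 1/(1 − c(1−t) + m) = 1/(1 − 0.823×0.67 + 0.38) = 1/0.82859 ≈ 1.207.
The transfer multiplier is c × k ≈ 0.993, so ΔY = k × (c·ΔTR) = (+$391.748 billion) / 0.82859 ≈ +$473 billion.

+$473 billion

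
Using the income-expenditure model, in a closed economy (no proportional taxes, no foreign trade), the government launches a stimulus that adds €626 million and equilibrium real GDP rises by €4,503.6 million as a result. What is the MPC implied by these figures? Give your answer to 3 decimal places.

0.861

Implied spending multiplier k = ΔY/ΔG = 4,503.6/626 ≈ 7.1942.
Since k = 1/(1 − MPC), MPC = 1 − 1/k = 1 − ΔG/ΔY = 1 − 626/4,503.6 ≈ 0.861.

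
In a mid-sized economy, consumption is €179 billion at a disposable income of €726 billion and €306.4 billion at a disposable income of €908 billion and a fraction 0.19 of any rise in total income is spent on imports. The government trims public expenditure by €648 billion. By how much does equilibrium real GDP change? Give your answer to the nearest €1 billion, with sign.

MPC = ΔC/ΔYd = (306.4 − 179)/(908 − 726) = 127.4/182 = 0.7.
Government-spending multiplier = 1/(1 − c + m) = 1/(1 − 0.7 + 0.19) = 1/0.49 ≈ 2.041.
ΔY = k × ΔG = (−€648 billion) / 0.49 ≈ −€1,322 billion.

−€1,322 billion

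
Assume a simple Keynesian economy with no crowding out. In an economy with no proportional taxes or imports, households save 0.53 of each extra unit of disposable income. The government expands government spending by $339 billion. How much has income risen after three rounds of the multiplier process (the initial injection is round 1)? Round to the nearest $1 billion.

MPC = 1 − MPS = 1 − 0.53 = 0.47.
Round 1 adds ΔG = $339 billion; each later round is MPC = 0.47 times the previous.
After 3 rounds: 339 + 159.33 + 74.8851 = ΔG·(1 − c^3)/(1 − c) = 339 × (1 − 0.103823)/0.53 ≈ $573 billion.

$573 billion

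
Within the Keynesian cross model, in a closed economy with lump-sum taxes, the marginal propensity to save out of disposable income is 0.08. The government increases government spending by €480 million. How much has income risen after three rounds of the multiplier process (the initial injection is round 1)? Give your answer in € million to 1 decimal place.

MPC = 1 − MPS = 1 − 0.08 = 0.92.
Round 1 adds ΔG = €480 million; each later round is MPC = 0.92 times the previous.
After 3 rounds: 480 + 441.6 + 406.272 = ΔG·(1 − c^3)/(1 − c) = 480 × (1 − 0.778688)/0.08 ≈ €1,327.9 million.

€1,327.9 million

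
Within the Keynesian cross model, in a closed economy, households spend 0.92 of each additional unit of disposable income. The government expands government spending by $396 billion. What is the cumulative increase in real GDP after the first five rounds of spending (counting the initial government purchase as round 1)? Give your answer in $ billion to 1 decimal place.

$1,687.5 billion

Round 1 adds ΔG = $396 billion; each later round is MPC = 0.92 times the previous.
After 5 rounds: 396 + 364.32 + 335.1744 + 308.360448 + 283.69161216 = ΔG·(1 − c^5)/(1 − c) = 396 × (1 − 0.6590815232)/0.08 ≈ $1,687.5 billion.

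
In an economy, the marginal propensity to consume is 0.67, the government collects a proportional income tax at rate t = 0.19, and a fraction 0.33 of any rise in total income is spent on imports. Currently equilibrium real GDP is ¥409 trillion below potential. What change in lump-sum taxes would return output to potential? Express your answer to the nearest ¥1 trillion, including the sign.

Spending multiplier = 1/(1 − c(1−t) + m) = 1/(1 − 0.67×0.81 + 0.33) = 1/0.7873 ≈ 1.27.
Tax multiplier = −c·k = −0.67/0.7873 ≈ −0.851. Need ΔY = +¥409 trillion, so ΔT = ΔY/(−c·k) = −(+¥409 trillion) × 0.7873 / 0.67 ≈ −¥481 trillion.
The government should cut lump-sum taxes by ¥481 trillion.

−¥481 trillion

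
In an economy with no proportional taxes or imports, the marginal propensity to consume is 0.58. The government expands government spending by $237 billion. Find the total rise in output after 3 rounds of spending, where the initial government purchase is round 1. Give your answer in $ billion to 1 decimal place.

$454.2 billion

Round 1 adds ΔG = $237 billion; each later round is MPC = 0.58 times the previous.
After 3 rounds: 237 + 137.46 + 79.7268 = ΔG·(1 − c^3)/(1 − c) = 237 × (1 − 0.195112)/0.42 ≈ $454.2 billion.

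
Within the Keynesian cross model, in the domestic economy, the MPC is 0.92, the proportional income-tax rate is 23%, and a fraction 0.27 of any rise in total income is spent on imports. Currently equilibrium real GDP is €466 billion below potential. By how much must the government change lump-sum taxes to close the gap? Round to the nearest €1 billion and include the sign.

Spending multiplier = 1/(1 − c(1−t) + m) = 1/(1 − 0.92×0.77 + 0.27) = 1/0.5616 ≈ 1.781.
Tax multiplier = −c·k = −0.92/0.5616 ≈ −1.638. Need ΔY = +€466 billion, so ΔT = ΔY/(−c·k) = −(+€466 billion) × 0.5616 / 0.92 ≈ −€284 billion.
The government should cut lump-sum taxes by €284 billion.

−€284 billion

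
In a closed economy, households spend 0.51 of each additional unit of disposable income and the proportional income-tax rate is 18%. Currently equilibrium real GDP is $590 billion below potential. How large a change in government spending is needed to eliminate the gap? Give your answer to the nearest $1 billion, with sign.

+$343 billion

Spending multiplier = 1/(1 − c(1−t)) = 1/(1 − 0.51×0.82) = 1/0.5818 ≈ 1.719.
Need ΔY = +$590 billion, so ΔG = ΔY/k = (+$590 billion) × 0.5818 ≈ +$343 billion.
The government should increase government spending by $343 billion.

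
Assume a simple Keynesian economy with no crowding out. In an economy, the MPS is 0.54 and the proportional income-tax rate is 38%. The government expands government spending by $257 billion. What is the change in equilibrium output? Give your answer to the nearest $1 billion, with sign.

+$360 billion

MPC = 1 − MPS = 1 − 0.54 = 0.46.
Government-spending multiplier = 1/(1 − c(1−t)) = 1/(1 − 0.46×0.62) = 1/0.7148 ≈ 1.399.
ΔY = k × ΔG = (+$257 billion) / 0.7148 ≈ +$360 billion.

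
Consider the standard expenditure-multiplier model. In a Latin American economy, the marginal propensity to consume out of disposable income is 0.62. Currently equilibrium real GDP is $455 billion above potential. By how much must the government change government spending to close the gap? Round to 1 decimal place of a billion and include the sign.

−$172.9 billion

Spending multiplier = 1/(1 − MPC) = 1/(1 − 0.62) = 1/0.38 ≈ 2.632.
Need ΔY = −$455 billion, so ΔG = ΔY/k = (−$455 billion) × 0.38 = −$172.9 billion.
The government should cut government spending by $172.9 billion.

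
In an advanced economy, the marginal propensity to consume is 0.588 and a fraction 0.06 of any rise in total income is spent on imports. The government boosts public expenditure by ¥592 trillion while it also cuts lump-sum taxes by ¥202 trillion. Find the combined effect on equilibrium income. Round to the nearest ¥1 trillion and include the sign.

Expenditure multiplier = 1/(1 − c + m) = 1/(1 − 0.588 + 0.06) = 1/0.472 ≈ 2.119.
ΔG contributes k·ΔG = (+¥592 trillion) / 0.472 ≈ +¥1,254.2 trillion.
ΔT of −¥202 trillion changes first-round spending by −c·ΔT = +¥118.776 trillion, contributing k·(−c·ΔT) = (+¥118.776 trillion) / 0.472 ≈ +¥251.6 trillion.
Net ΔY = k(ΔG − c·ΔT) = (+¥710.776 trillion) / 0.472 ≈ +¥1,506 trillion.

+¥1,506 trillion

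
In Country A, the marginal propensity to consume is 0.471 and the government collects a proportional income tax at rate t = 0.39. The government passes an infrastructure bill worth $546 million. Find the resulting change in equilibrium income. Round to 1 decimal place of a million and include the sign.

+$766.1 million

Expenditure multiplier = 1/(1 − c(1−t)) = 1/(1 − 0.471×0.61) = 1/0.71269 ≈ 1.403.
ΔY = k × ΔG = (+$546 million) / 0.71269 ≈ +$766.1 million.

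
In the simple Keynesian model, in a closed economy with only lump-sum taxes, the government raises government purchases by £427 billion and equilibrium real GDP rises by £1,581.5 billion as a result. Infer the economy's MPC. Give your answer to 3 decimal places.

0.730

Implied spending multiplier k = ΔY/ΔG = 1,581.5/427 ≈ 3.7037.
Since k = 1/(1 − MPC), MPC = 1 − 1/k = 1 − ΔG/ΔY = 1 − 427/1,581.5 ≈ 0.730.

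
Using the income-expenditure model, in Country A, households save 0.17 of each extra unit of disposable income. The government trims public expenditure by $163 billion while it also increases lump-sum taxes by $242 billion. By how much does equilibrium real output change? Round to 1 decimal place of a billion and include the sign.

MPC = 1 − MPS = 1 − 0.17 = 0.83.
Expenditure multiplier = 1/(1 − MPC) = 1/(1 − 0.83) = 1/0.17 ≈ 5.882.
ΔG contributes k·ΔG = (−$163 billion) / 0.17 ≈ −$958.8 billion.
ΔT of +$242 billion changes first-round spending by −c·ΔT = −$200.86 billion, contributing k·(−c·ΔT) = (−$200.86 billion) / 0.17 ≈ −$1,181.5 billion.
Net ΔY = k(ΔG − c·ΔT) = (−$363.86 billion) / 0.17 ≈ −$2,140.4 billion.

−$2,140.4 billion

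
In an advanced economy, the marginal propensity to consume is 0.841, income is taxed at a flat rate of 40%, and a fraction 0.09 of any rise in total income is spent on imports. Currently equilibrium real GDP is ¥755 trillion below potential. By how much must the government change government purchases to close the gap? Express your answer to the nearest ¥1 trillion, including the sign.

+¥442 trillion

Spending multiplier = 1/(1 − c(1−t) + m) = 1/(1 − 0.841×0.6 + 0.09) = 1/0.5854 ≈ 1.708.
Need ΔY = +¥755 trillion, so ΔG = ΔY/k = (+¥755 trillion) × 0.5854 ≈ +¥442 trillion.
The government should increase government purchases by ¥442 trillion.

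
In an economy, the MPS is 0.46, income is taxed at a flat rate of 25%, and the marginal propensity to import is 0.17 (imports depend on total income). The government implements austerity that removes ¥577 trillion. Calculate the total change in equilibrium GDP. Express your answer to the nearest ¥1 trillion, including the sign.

−¥754 trillion

MPC = 1 − MPS = 1 − 0.46 = 0.54.
Government-spending multiplier = 1/(1 − c(1−t) + m) = 1/(1 − 0.54×0.75 + 0.17) = 1/0.765 ≈ 1.307.
ΔY = k × ΔG = (−¥577 trillion) / 0.765 ≈ −¥754 trillion.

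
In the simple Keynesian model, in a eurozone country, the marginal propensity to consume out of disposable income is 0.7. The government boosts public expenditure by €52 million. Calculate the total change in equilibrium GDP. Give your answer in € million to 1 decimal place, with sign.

+€173.3 million

Expenditure multiplier = 1/(1 − MPC) = 1/(1 − 0.7) = 1/0.3 ≈ 3.333.
ΔY = k × ΔG = (+€52 million) / 0.3 ≈ +€173.3 million.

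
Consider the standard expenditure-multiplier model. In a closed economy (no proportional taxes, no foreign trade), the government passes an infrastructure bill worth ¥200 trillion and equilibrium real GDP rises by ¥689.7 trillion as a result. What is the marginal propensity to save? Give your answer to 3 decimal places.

0.290

Implied spending multiplier k = ΔY/ΔG = 689.7/200 = 3.4485.
Since k = 1/(1 − MPC), MPC = 1 − 1/k = 1 − ΔG/ΔY = 1 − 200/689.7 ≈ 0.710.
MPS = 1 − MPC = 0.290.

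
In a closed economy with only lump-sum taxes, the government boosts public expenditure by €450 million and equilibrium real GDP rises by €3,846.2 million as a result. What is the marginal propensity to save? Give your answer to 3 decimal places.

Implied spending multiplier k = ΔY/ΔG = 3,846.2/450 ≈ 8.5471.
Since k = 1/(1 − MPC), MPC = 1 − 1/k = 1 − ΔG/ΔY = 1 − 450/3,846.2 ≈ 0.883.
MPS = 1 − MPC = 0.117.

0.117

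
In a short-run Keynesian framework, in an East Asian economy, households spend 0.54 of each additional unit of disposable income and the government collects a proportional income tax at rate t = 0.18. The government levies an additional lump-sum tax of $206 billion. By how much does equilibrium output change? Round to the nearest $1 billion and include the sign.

−$200 billion

A lump-sum tax change of +$206 billion shifts disposable income by −$206 billion; first-round consumption changes by −c × ΔT = −0.54 × (+$206 billion) = −$111.24 billion.
Expenditure multiplier = 1/(1 − c(1−t)) = 1/(1 − 0.54×0.82) = 1/0.5572 ≈ 1.795.
The tax multiplier is −c × k ≈ −0.969, so ΔY = k × (−c·ΔT) = (−$111.24 billion) / 0.5572 ≈ −$200 billion.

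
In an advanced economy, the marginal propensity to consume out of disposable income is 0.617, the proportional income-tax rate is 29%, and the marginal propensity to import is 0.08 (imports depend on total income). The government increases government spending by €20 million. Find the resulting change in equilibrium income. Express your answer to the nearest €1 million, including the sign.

+€31 million

Expenditure multiplier = 1/(1 − c(1−t) + m) = 1/(1 − 0.617×0.71 + 0.08) = 1/0.64193 ≈ 1.558.
ΔY = k × ΔG = (+€20 million) / 0.64193 ≈ +€31 million.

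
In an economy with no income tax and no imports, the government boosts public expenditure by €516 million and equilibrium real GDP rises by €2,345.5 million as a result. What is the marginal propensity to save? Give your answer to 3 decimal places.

Implied spending multiplier k = ΔY/ΔG = 2,345.5/516 ≈ 4.5455.
Since k = 1/(1 − MPC), MPC = 1 − 1/k = 1 − ΔG/ΔY = 1 − 516/2,345.5 ≈ 0.780.
MPS = 1 − MPC = 0.220.

0.220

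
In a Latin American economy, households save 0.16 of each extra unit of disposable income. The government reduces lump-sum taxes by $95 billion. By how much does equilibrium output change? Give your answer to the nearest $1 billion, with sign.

MPC = 1 − MPS = 1 − 0.16 = 0.84.
A lump-sum tax change of −$95 billion shifts disposable income by +$95 billion; first-round consumption changes by −c × ΔT = −0.84 × (−$95 billion) = +$79.8 billion.
Expenditure multiplier = 1/(1 − MPC) = 1/(1 − 0.84) = 1/0.16 = 6.25.
The tax multiplier is −c × k = −5.25, so ΔY = k × (−c·ΔT) = (+$79.8 billion) / 0.16 ≈ +$499 billion.

+$499 billion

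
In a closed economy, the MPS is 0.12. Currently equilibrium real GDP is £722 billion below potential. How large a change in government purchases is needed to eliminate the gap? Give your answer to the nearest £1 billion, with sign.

+£87 billion

MPC = 1 − MPS = 1 − 0.12 = 0.88.
Spending multiplier = 1/(1 − MPC) = 1/(1 − 0.88) = 1/0.12 ≈ 8.333.
Need ΔY = +£722 billion, so ΔG = ΔY/k = (+£722 billion) × 0.12 ≈ +£87 billion.
The government should increase government purchases by £87 billion.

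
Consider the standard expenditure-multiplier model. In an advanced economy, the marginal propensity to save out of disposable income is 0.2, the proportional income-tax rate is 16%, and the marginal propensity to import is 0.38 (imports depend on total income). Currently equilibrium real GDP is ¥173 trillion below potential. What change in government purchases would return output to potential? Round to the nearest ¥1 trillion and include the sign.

+¥122 trillion

MPC = 1 − MPS = 1 − 0.2 = 0.8.
Spending multiplier = 1/(1 − c(1−t) + m) = 1/(1 − 0.8×0.84 + 0.38) = 1/0.708 ≈ 1.412.
Need ΔY = +¥173 trillion, so ΔG = ΔY/k = (+¥173 trillion) × 0.708 ≈ +¥122 trillion.
The government should increase government purchases by ¥122 trillion.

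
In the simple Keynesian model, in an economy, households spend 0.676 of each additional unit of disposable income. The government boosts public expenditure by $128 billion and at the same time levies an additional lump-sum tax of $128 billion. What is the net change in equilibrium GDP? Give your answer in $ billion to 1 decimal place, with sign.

Expenditure multiplier = 1/(1 − MPC) = 1/(1 − 0.676) = 1/0.324 ≈ 3.086.
ΔG contributes k·ΔG = (+$128 billion) / 0.324 ≈ +$395.1 billion.
ΔT of +$128 billion changes first-round spending by −c·ΔT = −$86.528 billion, contributing k·(−c·ΔT) = (−$86.528 billion) / 0.324 ≈ −$267.1 billion.
With ΔG = ΔT and no other leakages, the balanced-budget multiplier is 1, so ΔY = ΔG = +$128 billion.

+$128.0 billion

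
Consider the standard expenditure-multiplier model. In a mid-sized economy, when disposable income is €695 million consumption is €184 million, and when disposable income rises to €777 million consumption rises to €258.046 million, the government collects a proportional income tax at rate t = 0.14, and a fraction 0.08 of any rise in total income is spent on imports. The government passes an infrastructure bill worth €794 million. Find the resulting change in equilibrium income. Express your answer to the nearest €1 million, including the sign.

+€2,617 million

MPC = ΔC/ΔYd = (258.046 − 184)/(777 − 695) = 74.046/82 = 0.903.
Government-spending multiplier = 1/(1 − c(1−t) + m) = 1/(1 − 0.903×0.86 + 0.08) = 1/0.30342 ≈ 3.296.
ΔY = k × ΔG = (+€794 million) / 0.30342 ≈ +€2,617 million.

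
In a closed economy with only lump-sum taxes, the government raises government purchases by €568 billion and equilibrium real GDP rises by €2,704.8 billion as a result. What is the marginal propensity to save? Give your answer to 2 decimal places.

Implied spending multiplier k = ΔY/ΔG = 2,704.8/568 ≈ 4.762.
Since k = 1/(1 − MPC), MPC = 1 − 1/k = 1 − ΔG/ΔY = 1 − 568/2,704.8 ≈ 0.79.
MPS = 1 − MPC = 0.21.

0.21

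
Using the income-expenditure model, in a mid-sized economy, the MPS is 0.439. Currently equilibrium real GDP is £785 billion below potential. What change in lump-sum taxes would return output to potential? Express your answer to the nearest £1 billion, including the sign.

MPC = 1 − MPS = 1 − 0.439 = 0.561.
Spending multiplier = 1/(1 − MPC) = 1/(1 − 0.561) = 1/0.439 ≈ 2.278.
Tax multiplier = −c·k = −0.561/0.439 ≈ −1.278. Need ΔY = +£785 billion, so ΔT = ΔY/(−c·k) = −(+£785 billion) × 0.439 / 0.561 ≈ −£614 billion.
The government should cut lump-sum taxes by £614 billion.

−£614 billion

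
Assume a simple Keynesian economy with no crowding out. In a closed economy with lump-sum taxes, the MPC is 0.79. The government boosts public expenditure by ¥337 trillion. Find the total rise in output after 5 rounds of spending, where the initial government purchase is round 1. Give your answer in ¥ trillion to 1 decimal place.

Round 1 adds ΔG = ¥337 trillion; each later round is MPC = 0.79 times the previous.
After 5 rounds: 337 + 266.23 + 210.3217 + 166.154143 + 131.26177297 = ΔG·(1 − c^5)/(1 − c) = 337 × (1 − 0.3077056399)/0.21 ≈ ¥1,111 trillion.

¥1,111.0 trillion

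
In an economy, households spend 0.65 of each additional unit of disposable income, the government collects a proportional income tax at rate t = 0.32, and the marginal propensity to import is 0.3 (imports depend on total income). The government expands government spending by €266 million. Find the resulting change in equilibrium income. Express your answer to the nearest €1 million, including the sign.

+€310 million

Government-spending multiplier = 1/(1 − c(1−t) + m) = 1/(1 − 0.65×0.68 + 0.3) = 1/0.858 ≈ 1.166.
ΔY = k × ΔG = (+€266 million) / 0.858 ≈ +€310 million.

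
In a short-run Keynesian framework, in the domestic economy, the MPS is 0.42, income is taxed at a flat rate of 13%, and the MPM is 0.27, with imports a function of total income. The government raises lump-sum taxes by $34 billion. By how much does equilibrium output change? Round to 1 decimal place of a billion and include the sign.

MPC = 1 − MPS = 1 − 0.42 = 0.58.
A lump-sum tax change of +$34 billion shifts disposable income by −$34 billion; first-round consumption changes by −c × ΔT = −0.58 × (+$34 billion) = −$19.72 billion.
Expenditure multiplier = 1/(1 − c(1−t) + m) = 1/(1 − 0.58×0.87 + 0.27) = 1/0.7654 ≈ 1.307.
The tax multiplier is −c × k ≈ −0.758, so ΔY = k × (−c·ΔT) = (−$19.72 billion) / 0.7654 ≈ −$25.8 billion.

−$25.8 billion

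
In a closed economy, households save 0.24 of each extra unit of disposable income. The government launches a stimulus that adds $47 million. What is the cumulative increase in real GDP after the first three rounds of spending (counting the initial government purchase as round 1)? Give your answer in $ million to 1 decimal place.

MPC = 1 − MPS = 1 − 0.24 = 0.76.
Round 1 adds ΔG = $47 million; each later round is MPC = 0.76 times the previous.
After 3 rounds: 47 + 35.72 + 27.1472 = ΔG·(1 − c^3)/(1 − c) = 47 × (1 − 0.438976)/0.24 ≈ $109.9 million.

$109.9 million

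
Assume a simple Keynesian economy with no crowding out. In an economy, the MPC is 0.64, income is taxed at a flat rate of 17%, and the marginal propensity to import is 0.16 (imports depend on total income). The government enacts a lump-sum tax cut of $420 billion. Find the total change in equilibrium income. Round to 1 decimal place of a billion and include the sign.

A lump-sum tax change of −$420 billion shifts disposable income by +$420 billion; first-round consumption changes by −c × ΔT = −0.64 × (−$420 billion) = +$268.8 billion.
Expenditure multiplier = 1/(1 − c(1−t) + m) = 1/(1 − 0.64×0.83 + 0.16) = 1/0.6288 ≈ 1.59.
The tax multiplier is −c × k ≈ −1.018, so ΔY = k × (−c·ΔT) = (+$268.8 billion) / 0.6288 ≈ +$427.5 billion.

+$427.5 billion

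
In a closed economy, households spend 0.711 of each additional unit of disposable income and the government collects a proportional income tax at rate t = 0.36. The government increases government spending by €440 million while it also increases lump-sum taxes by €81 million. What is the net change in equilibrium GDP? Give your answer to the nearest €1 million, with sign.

+€702 million

Expenditure multiplier = 1/(1 − c(1−t)) = 1/(1 − 0.711×0.64) = 1/0.54496 ≈ 1.835.
ΔG contributes k·ΔG = (+€440 million) / 0.54496 ≈ +€807.4 million.
ΔT of +€81 million changes first-round spending by −c·ΔT = −€57.591 million, contributing k·(−c·ΔT) = (−€57.591 million) / 0.54496 ≈ −€105.7 million.
Net ΔY = k(ΔG − c·ΔT) = (+€382.409 million) / 0.54496 ≈ +€702 million.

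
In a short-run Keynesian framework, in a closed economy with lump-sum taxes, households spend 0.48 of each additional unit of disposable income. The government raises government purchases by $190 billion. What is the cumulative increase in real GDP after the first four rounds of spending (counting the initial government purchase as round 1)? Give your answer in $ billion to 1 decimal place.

$346.0 billion

Round 1 adds ΔG = $190 billion; each later round is MPC = 0.48 times the previous.
After 4 rounds: 190 + 91.2 + 43.776 + 21.01248 = ΔG·(1 − c^4)/(1 − c) = 190 × (1 − 0.05308416)/0.52 ≈ $346 billion.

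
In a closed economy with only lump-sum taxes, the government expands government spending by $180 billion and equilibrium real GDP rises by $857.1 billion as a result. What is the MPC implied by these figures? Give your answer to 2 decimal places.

Implied spending multiplier k = ΔY/ΔG = 857.1/180 ≈ 4.7617.
Since k = 1/(1 − MPC), MPC = 1 − 1/k = 1 − ΔG/ΔY = 1 − 180/857.1 ≈ 0.79.

0.79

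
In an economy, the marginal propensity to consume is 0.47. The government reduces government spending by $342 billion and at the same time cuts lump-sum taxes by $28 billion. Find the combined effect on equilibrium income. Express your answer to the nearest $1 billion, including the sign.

Expenditure multiplier = 1/(1 − MPC) = 1/(1 − 0.47) = 1/0.53 ≈ 1.887.
ΔG contributes k·ΔG = (−$342 billion) / 0.53 ≈ −$645.3 billion.
ΔT of −$28 billion changes first-round spending by −c·ΔT = +$13.16 billion, contributing k·(−c·ΔT) = (+$13.16 billion) / 0.53 ≈ +$24.8 billion.
Net ΔY = k(ΔG − c·ΔT) = (−$328.84 billion) / 0.53 ≈ −$620 billion.

−$620 billion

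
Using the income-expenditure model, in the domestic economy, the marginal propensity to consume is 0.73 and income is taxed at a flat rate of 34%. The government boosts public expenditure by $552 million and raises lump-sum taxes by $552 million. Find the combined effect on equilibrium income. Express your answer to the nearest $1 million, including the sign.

Expenditure multiplier = 1/(1 − c(1−t)) = 1/(1 − 0.73×0.66) = 1/0.5182 ≈ 1.93.
ΔG contributes k·ΔG = (+$552 million) / 0.5182 ≈ +$1,065.2 million.
ΔT of +$552 million changes first-round spending by −c·ΔT = −$402.96 million, contributing k·(−c·ΔT) = (−$402.96 million) / 0.5182 ≈ −$777.6 million.
Net ΔY = k(ΔG − c·ΔT) = (+$149.04 million) / 0.5182 ≈ +$288 million.

+$288 million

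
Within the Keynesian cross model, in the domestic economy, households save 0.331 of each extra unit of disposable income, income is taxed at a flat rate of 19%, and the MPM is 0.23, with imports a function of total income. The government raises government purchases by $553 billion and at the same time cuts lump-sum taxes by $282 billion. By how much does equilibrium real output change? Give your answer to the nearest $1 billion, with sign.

+$1,078 billion

MPC = 1 − MPS = 1 − 0.331 = 0.669.
Expenditure multiplier = 1/(1 − c(1−t) + m) = 1/(1 − 0.669×0.81 + 0.23) = 1/0.68811 ≈ 1.453.
ΔG contributes k·ΔG = (+$553 billion) / 0.68811 ≈ +$803.7 billion.
ΔT of −$282 billion changes first-round spending by −c·ΔT = +$188.658 billion, contributing k·(−c·ΔT) = (+$188.658 billion) / 0.68811 ≈ +$274.2 billion.
Net ΔY = k(ΔG − c·ΔT) = (+$741.658 billion) / 0.68811 ≈ +$1,078 billion.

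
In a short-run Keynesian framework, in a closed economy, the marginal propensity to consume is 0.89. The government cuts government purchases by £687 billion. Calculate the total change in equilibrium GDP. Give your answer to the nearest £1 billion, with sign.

Government-spending multiplier = 1/(1 − MPC) = 1/(1 − 0.89) = 1/0.11 ≈ 9.091.
ΔY = k × ΔG = (−£687 billion) / 0.11 ≈ −£6,245 billion.

−£6,245 billion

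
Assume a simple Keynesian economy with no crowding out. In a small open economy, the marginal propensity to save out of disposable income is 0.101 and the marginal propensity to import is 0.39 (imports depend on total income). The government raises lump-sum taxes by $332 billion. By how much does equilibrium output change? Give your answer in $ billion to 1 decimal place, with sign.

MPC = 1 − MPS = 1 − 0.101 = 0.899.
A lump-sum tax change of +$332 billion shifts disposable income by −$332 billion; first-round consumption changes by −c × ΔT = −0.899 × (+$332 billion) = −$298.468 billion.
Expenditure multiplier = 1/(1 − c + m) = 1/(1 − 0.899 + 0.39) = 1/0.491 ≈ 2.037.
The tax multiplier is −c × k ≈ −1.831, so ΔY = k × (−c·ΔT) = (−$298.468 billion) / 0.491 ≈ −$607.9 billion.

−$607.9 billion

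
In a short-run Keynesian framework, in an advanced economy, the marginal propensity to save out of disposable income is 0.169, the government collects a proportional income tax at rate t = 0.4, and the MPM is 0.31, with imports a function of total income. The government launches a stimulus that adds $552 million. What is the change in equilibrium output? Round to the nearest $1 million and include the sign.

MPC = 1 − MPS = 1 − 0.169 = 0.831.
Expenditure multiplier = 1/(1 − c(1−t) + m) = 1/(1 − 0.831×0.6 + 0.31) = 1/0.8114 ≈ 1.232.
ΔY = k × ΔG = (+$552 million) / 0.8114 ≈ +$680 million.

+$680 million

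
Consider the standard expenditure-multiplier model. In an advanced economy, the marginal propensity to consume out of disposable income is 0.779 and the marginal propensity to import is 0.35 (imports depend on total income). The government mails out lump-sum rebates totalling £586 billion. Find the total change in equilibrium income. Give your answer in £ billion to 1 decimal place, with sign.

+£799.5 billion

A lump-sum tax change of −£586 billion shifts disposable income by +£586 billion; first-round consumption changes by −c × ΔT = −0.779 × (−£586 billion) = +£456.494 billion.
Expenditure multiplier = 1/(1 − c + m) = 1/(1 − 0.779 + 0.35) = 1/0.571 ≈ 1.751.
The tax multiplier is −c × k ≈ −1.364, so ΔY = k × (−c·ΔT) = (+£456.494 billion) / 0.571 ≈ +£799.5 billion.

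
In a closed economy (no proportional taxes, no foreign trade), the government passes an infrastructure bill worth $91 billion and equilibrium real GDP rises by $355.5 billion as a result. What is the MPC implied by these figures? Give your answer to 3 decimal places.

0.744

Implied spending multiplier k = ΔY/ΔG = 355.5/91 ≈ 3.9066.
Since k = 1/(1 − MPC), MPC = 1 − 1/k = 1 − ΔG/ΔY = 1 − 91/355.5 ≈ 0.744.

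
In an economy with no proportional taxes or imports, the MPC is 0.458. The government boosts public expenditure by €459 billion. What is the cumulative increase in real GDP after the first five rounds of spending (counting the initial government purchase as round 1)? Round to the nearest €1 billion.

Round 1 adds ΔG = €459 billion; each later round is MPC = 0.458 times the previous.
After 5 rounds: 459 + 210.222 + 96.281676 + 44.097007608 + 20.196429484464 = ΔG·(1 − c^5)/(1 − c) = 459 × (1 − 0.020152428548768)/0.542 ≈ €830 billion.

€830 billion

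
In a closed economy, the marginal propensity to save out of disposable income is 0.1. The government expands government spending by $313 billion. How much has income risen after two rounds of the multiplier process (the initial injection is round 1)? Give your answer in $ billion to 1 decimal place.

$594.7 billion

MPC = 1 − MPS = 1 − 0.1 = 0.9.
Round 1 adds ΔG = $313 billion; each later round is MPC = 0.9 times the previous.
After 2 rounds: 313 + 281.7 = ΔG·(1 − c^2)/(1 − c) = 313 × (1 − 0.81)/0.1 = $594.7 billion.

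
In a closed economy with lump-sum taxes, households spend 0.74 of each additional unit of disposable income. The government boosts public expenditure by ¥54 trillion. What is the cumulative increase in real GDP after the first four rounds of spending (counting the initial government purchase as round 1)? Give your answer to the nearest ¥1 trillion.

¥145 trillion

Round 1 adds ΔG = ¥54 trillion; each later round is MPC = 0.74 times the previous.
After 4 rounds: 54 + 39.96 + 29.5704 + 21.882096 = ΔG·(1 − c^4)/(1 − c) = 54 × (1 − 0.29986576)/0.26 ≈ ¥145 trillion.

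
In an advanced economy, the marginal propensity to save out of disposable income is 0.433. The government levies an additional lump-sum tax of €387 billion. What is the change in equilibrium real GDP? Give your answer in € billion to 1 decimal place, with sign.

MPC = 1 − MPS = 1 − 0.433 = 0.567.
A lump-sum tax change of +€387 billion shifts disposable income by −€387 billion; first-round consumption changes by −c × ΔT = −0.567 × (+€387 billion) = −€219.429 billion.
Expenditure multiplier = 1/(1 − MPC) = 1/(1 − 0.567) = 1/0.433 ≈ 2.309.
The tax multiplier is −c × k ≈ −1.309, so ΔY = k × (−c·ΔT) = (−€219.429 billion) / 0.433 ≈ −€506.8 billion.

−€506.8 billion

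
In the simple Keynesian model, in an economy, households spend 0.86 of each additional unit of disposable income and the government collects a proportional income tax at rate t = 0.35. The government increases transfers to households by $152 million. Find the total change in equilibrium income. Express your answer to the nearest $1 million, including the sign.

The transfer change shifts disposable income by +$152 million, so first-round consumption changes by c·ΔTR = 0.86 × (+$152 million) = +$130.72 million.
Expenditure multiplier = 1/(1 − c(1−t)) = 1/(1 − 0.86×0.65) = 1/0.441 ≈ 2.268.
The transfer multiplier is c × k ≈ 1.95, so ΔY = k × (c·ΔTR) = (+$130.72 million) / 0.441 ≈ +$296 million.

+$296 million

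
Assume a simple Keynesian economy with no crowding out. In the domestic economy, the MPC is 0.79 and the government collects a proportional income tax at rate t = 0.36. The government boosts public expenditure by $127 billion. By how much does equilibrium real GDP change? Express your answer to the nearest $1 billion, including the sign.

Government-spending multiplier = 1/(1 − c(1−t)) = 1/(1 − 0.79×0.64) = 1/0.4944 ≈ 2.023.
ΔY = k × ΔG = (+$127 billion) / 0.4944 ≈ +$257 billion.

+$257 billion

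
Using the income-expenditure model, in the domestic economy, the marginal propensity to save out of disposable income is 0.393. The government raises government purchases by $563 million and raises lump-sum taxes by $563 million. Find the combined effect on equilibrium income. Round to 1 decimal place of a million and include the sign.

MPC = 1 − MPS = 1 − 0.393 = 0.607.
Expenditure multiplier = 1/(1 − MPC) = 1/(1 − 0.607) = 1/0.393 ≈ 2.545.
ΔG contributes k·ΔG = (+$563 million) / 0.393 ≈ +$1,432.6 million.
ΔT of +$563 million changes first-round spending by −c·ΔT = −$341.741 million, contributing k·(−c·ΔT) = (−$341.741 million) / 0.393 ≈ −$869.6 million.
With ΔG = ΔT and no other leakages, the balanced-budget multiplier is 1, so ΔY = ΔG = +$563 million.

+$563.0 million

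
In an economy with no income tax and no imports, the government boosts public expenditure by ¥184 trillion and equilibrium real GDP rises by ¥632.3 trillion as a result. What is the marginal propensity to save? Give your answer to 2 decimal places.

0.29

Implied spending multiplier k = ΔY/ΔG = 632.3/184 ≈ 3.4364.
Since k = 1/(1 − MPC), MPC = 1 − 1/k = 1 − ΔG/ΔY = 1 − 184/632.3 ≈ 0.71.
MPS = 1 − MPC = 0.29.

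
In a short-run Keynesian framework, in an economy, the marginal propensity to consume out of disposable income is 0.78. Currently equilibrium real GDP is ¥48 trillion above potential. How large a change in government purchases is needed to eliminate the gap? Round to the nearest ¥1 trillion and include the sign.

−¥11 trillion

Spending multiplier = 1/(1 − MPC) = 1/(1 − 0.78) = 1/0.22 ≈ 4.545.
Need ΔY = −¥48 trillion, so ΔG = ΔY/k = (−¥48 trillion) × 0.22 ≈ −¥11 trillion.
The government should cut government purchases by ¥11 trillion.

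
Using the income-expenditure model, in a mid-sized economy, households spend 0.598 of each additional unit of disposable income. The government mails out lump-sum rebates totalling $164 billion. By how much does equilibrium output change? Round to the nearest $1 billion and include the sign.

+$244 billion

A lump-sum tax change of −$164 billion shifts disposable income by +$164 billion; first-round consumption changes by −c × ΔT = −0.598 × (−$164 billion) = +$98.072 billion.
Expenditure multiplier = 1/(1 − MPC) = 1/(1 − 0.598) = 1/0.402 ≈ 2.488.
The tax multiplier is −c × k ≈ −1.488, so ΔY = k × (−c·ΔT) = (+$98.072 billion) / 0.402 ≈ +$244 billion.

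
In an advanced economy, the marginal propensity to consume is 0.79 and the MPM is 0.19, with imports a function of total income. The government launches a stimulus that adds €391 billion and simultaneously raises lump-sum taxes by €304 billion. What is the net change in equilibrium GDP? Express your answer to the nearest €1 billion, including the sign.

Expenditure multiplier = 1/(1 − c + m) = 1/(1 − 0.79 + 0.19) = 1/0.4 = 2.5.
ΔG contributes k·ΔG = (+€391 billion) / 0.4 = +€977.5 billion.
ΔT of +€304 billion changes first-round spending by −c·ΔT = −€240.16 billion, contributing k·(−c·ΔT) = (−€240.16 billion) / 0.4 = −€600.4 billion.
Net ΔY = k(ΔG − c·ΔT) = (+€150.84 billion) / 0.4 ≈ +€377 billion.

+€377 billion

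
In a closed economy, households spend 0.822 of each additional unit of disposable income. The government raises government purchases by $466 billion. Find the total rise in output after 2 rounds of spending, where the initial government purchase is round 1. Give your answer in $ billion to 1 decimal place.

Round 1 adds ΔG = $466 billion; each later round is MPC = 0.822 times the previous.
After 2 rounds: 466 + 383.052 = ΔG·(1 − c^2)/(1 − c) = 466 × (1 − 0.675684)/0.178 ≈ $849.1 billion.

$849.1 billion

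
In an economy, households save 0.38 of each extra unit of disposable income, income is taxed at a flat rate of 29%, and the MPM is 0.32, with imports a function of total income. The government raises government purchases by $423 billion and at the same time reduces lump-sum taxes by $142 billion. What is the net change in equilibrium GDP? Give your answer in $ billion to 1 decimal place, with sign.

+$580.9 billion

MPC = 1 − MPS = 1 − 0.38 = 0.62.
Expenditure multiplier = 1/(1 − c(1−t) + m) = 1/(1 − 0.62×0.71 + 0.32) = 1/0.8798 ≈ 1.137.
ΔG contributes k·ΔG = (+$423 billion) / 0.8798 ≈ +$480.8 billion.
ΔT of −$142 billion changes first-round spending by −c·ΔT = +$88.04 billion, contributing k·(−c·ΔT) = (+$88.04 billion) / 0.8798 ≈ +$100.1 billion.
Net ΔY = k(ΔG − c·ΔT) = (+$511.04 billion) / 0.8798 ≈ +$580.9 billion.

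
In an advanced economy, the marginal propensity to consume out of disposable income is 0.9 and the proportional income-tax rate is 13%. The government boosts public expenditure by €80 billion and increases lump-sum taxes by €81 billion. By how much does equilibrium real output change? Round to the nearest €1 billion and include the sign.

+€33 billion

Expenditure multiplier = 1/(1 − c(1−t)) = 1/(1 − 0.9×0.87) = 1/0.217 ≈ 4.608.
ΔG contributes k·ΔG = (+€80 billion) / 0.217 ≈ +€368.7 billion.
ΔT of +€81 billion changes first-round spending by −c·ΔT = −€72.9 billion, contributing k·(−c·ΔT) = (−€72.9 billion) / 0.217 ≈ −€335.9 billion.
Net ΔY = k(ΔG − c·ΔT) = (+€7.1 billion) / 0.217 ≈ +€33 billion.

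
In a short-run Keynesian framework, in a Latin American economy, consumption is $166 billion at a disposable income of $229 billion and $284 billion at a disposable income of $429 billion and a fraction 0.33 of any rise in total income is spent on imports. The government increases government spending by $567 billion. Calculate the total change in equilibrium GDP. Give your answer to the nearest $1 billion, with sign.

+$766 billion

MPC = ΔC/ΔYd = (284 − 166)/(429 − 229) = 118/200 = 0.59.
Spending multiplier = 1/(1 − c + m) = 1/(1 − 0.59 + 0.33) = 1/0.74 ≈ 1.351.
ΔY = k × ΔG = (+$567 billion) / 0.74 ≈ +$766 billion.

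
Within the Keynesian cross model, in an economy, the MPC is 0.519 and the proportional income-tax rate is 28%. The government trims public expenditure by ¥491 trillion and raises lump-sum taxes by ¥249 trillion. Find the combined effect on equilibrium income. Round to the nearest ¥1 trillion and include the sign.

Expenditure multiplier = 1/(1 − c(1−t)) = 1/(1 − 0.519×0.72) = 1/0.62632 ≈ 1.597.
ΔG contributes k·ΔG = (−¥491 trillion) / 0.62632 ≈ −¥783.9 trillion.
ΔT of +¥249 trillion changes first-round spending by −c·ΔT = −¥129.231 trillion, contributing k·(−c·ΔT) = (−¥129.231 trillion) / 0.62632 ≈ −¥206.3 trillion.
Net ΔY = k(ΔG − c·ΔT) = (−¥620.231 trillion) / 0.62632 ≈ −¥990 trillion.

−¥990 trillion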